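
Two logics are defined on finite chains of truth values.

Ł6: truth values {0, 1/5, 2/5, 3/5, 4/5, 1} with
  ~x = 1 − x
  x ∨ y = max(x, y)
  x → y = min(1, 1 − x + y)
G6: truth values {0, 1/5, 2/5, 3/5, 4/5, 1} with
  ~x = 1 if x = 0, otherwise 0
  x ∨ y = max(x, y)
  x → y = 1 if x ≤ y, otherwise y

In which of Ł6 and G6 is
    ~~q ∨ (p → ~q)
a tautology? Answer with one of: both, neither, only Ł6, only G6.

only G6

In Ł6: at p = 2/5, q = 4/5 the value is 4/5 — not a tautology.
In G6: every assignment gives 1 — tautology.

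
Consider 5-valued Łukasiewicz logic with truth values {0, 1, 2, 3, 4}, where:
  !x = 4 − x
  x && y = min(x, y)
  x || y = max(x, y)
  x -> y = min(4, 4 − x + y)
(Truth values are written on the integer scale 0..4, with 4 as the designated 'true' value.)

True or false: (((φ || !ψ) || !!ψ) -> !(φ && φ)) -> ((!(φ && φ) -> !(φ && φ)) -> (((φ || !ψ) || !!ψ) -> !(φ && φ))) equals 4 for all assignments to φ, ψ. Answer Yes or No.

At φ = 0, ψ = 2, for instance:
!ψ = !2 = 2
φ || !ψ = 0 || 2 = 2
!ψ = !2 = 2
!!ψ = !2 = 2
(φ || !ψ) || !!ψ = 2 || 2 = 2
φ && φ = 0 && 0 = 0
!(φ && φ) = !0 = 4
((φ || !ψ) || !!ψ) -> !(φ && φ) = 2 -> 4 = 4
φ && φ = 0 && 0 = 0
!(φ && φ) = !0 = 4
!(φ && φ) -> !(φ && φ) = 4 -> 4 = 4
((φ || !ψ) || !!ψ) -> !(φ && φ) = 2 -> 4 = 4
(!(φ && φ) -> !(φ && φ)) -> (((φ || !ψ) || !!ψ) -> !(φ && φ)) = 4 -> 4 = 4
(((φ || !ψ) || !!ψ) -> !(φ && φ)) -> ((!(φ && φ) -> !(φ && φ)) -> (((φ || !ψ) || !!ψ) -> !(φ && φ))) = 4 -> 4 = 4
and checking the remaining 24 assignments likewise gives ≥ 4 in every case.

Yes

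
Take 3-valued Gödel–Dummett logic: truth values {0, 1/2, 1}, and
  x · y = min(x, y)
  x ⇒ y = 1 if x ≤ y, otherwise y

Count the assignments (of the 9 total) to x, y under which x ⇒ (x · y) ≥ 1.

6

x = 0, y = 0 ↦ 1  ≥
x = 0, y = 1/2 ↦ 1  ≥
x = 0, y = 1 ↦ 1  ≥
x = 1/2, y = 0 ↦ 0  <
x = 1/2, y = 1/2 ↦ 1  ≥
x = 1/2, y = 1 ↦ 1  ≥
x = 1, y = 0 ↦ 0  <
x = 1, y = 1/2 ↦ 1/2  <
x = 1, y = 1 ↦ 1  ≥
So 6 of the 9 assignments meet the threshold.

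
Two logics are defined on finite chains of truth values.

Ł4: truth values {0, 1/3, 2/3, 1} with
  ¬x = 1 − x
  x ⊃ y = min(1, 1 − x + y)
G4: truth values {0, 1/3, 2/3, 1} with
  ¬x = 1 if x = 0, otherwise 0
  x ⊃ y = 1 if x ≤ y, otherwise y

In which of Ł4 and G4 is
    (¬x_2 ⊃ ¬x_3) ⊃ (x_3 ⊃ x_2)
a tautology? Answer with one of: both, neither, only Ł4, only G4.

only Ł4

In Ł4: every assignment gives 1 — tautology.
In G4: at x_2 = 1/3, x_3 = 2/3 the value is 1/3 — not a tautology.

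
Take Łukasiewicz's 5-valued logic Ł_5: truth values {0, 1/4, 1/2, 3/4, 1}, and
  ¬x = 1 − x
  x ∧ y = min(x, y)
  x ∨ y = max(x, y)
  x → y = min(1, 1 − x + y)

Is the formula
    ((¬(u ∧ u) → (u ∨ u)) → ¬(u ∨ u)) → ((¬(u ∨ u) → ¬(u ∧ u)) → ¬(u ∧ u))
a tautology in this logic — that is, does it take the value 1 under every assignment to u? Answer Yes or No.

No

Counterexample: take u = 1/4.
u ∧ u = 1/4 ∧ 1/4 = 1/4
¬(u ∧ u) = ¬1/4 = 3/4
u ∨ u = 1/4 ∨ 1/4 = 1/4
¬(u ∧ u) → (u ∨ u) = 3/4 → 1/4 = 1/2
u ∨ u = 1/4 ∨ 1/4 = 1/4
¬(u ∨ u) = ¬1/4 = 3/4
(¬(u ∧ u) → (u ∨ u)) → ¬(u ∨ u) = 1/2 → 3/4 = 1
u ∨ u = 1/4 ∨ 1/4 = 1/4
¬(u ∨ u) = ¬1/4 = 3/4
u ∧ u = 1/4 ∧ 1/4 = 1/4
¬(u ∧ u) = ¬1/4 = 3/4
¬(u ∨ u) → ¬(u ∧ u) = 3/4 → 3/4 = 1
u ∧ u = 1/4 ∧ 1/4 = 1/4
¬(u ∧ u) = ¬1/4 = 3/4
(¬(u ∨ u) → ¬(u ∧ u)) → ¬(u ∧ u) = 1 → 3/4 = 3/4
((¬(u ∧ u) → (u ∨ u)) → ¬(u ∨ u)) → ((¬(u ∨ u) → ¬(u ∧ u)) → ¬(u ∧ u)) = 1 → 3/4 = 3/4
This gives 3/4 ≠ 1.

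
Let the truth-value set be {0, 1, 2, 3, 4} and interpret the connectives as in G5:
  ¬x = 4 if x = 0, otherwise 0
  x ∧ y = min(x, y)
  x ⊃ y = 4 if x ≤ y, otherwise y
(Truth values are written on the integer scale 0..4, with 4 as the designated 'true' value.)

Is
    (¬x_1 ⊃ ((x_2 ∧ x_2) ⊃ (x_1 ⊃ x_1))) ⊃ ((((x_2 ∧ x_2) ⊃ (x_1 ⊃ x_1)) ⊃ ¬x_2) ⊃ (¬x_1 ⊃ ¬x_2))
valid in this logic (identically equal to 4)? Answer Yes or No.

Yes

At x_1 = 2, x_2 = 1, for instance:
¬x_1 = ¬2 = 0
x_2 ∧ x_2 = 1 ∧ 1 = 1
x_1 ⊃ x_1 = 2 ⊃ 2 = 4
(x_2 ∧ x_2) ⊃ (x_1 ⊃ x_1) = 1 ⊃ 4 = 4
¬x_1 ⊃ ((x_2 ∧ x_2) ⊃ (x_1 ⊃ x_1)) = 0 ⊃ 4 = 4
¬x_2 = ¬1 = 0
((x_2 ∧ x_2) ⊃ (x_1 ⊃ x_1)) ⊃ ¬x_2 = 4 ⊃ 0 = 0
¬x_1 ⊃ ¬x_2 = 0 ⊃ 0 = 4
(((x_2 ∧ x_2) ⊃ (x_1 ⊃ x_1)) ⊃ ¬x_2) ⊃ (¬x_1 ⊃ ¬x_2) = 0 ⊃ 4 = 4
(¬x_1 ⊃ ((x_2 ∧ x_2) ⊃ (x_1 ⊃ x_1))) ⊃ ((((x_2 ∧ x_2) ⊃ (x_1 ⊃ x_1)) ⊃ ¬x_2) ⊃ (¬x_1 ⊃ ¬x_2)) = 4 ⊃ 4 = 4
and checking the remaining 24 assignments likewise gives ≥ 4 in every case.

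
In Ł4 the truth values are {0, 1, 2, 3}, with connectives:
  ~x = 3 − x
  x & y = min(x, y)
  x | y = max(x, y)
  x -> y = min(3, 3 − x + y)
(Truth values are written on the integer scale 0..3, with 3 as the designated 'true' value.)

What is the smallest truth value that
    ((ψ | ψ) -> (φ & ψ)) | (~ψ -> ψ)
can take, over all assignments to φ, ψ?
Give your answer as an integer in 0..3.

Take φ = 0, ψ = 1:
ψ | ψ = 1 | 1 = 1
φ & ψ = 0 & 1 = 0
(ψ | ψ) -> (φ & ψ) = 1 -> 0 = 2
~ψ = ~1 = 2
~ψ -> ψ = 2 -> 1 = 2
((ψ | ψ) -> (φ & ψ)) | (~ψ -> ψ) = 2 | 2 = 2
No assignment yields a value below 2, so this is the minimum.

2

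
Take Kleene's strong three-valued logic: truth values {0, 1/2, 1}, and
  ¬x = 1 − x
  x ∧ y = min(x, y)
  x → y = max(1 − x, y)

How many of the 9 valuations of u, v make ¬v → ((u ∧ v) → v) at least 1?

7

u = 0, v = 0 ↦ 1  ≥
u = 0, v = 1/2 ↦ 1  ≥
u = 0, v = 1 ↦ 1  ≥
u = 1/2, v = 0 ↦ 1  ≥
u = 1/2, v = 1/2 ↦ 1/2  <
u = 1/2, v = 1 ↦ 1  ≥
u = 1, v = 0 ↦ 1  ≥
u = 1, v = 1/2 ↦ 1/2  <
u = 1, v = 1 ↦ 1  ≥
So 7 of the 9 assignments meet the threshold.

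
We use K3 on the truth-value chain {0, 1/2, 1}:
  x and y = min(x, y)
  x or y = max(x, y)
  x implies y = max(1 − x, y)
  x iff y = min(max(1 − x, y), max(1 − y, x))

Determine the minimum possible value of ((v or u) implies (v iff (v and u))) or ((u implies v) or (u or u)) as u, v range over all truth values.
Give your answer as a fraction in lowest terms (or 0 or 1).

1/2

Take u = 1/2, v = 1/2:
v or u = 1/2 or 1/2 = 1/2
v and u = 1/2 and 1/2 = 1/2
v iff (v and u) = 1/2 iff 1/2 = 1/2
(v or u) implies (v iff (v and u)) = 1/2 implies 1/2 = 1/2
u implies v = 1/2 implies 1/2 = 1/2
u or u = 1/2 or 1/2 = 1/2
(u implies v) or (u or u) = 1/2 or 1/2 = 1/2
((v or u) implies (v iff (v and u))) or ((u implies v) or (u or u)) = 1/2 or 1/2 = 1/2
No assignment yields a value below 1/2, so this is the minimum.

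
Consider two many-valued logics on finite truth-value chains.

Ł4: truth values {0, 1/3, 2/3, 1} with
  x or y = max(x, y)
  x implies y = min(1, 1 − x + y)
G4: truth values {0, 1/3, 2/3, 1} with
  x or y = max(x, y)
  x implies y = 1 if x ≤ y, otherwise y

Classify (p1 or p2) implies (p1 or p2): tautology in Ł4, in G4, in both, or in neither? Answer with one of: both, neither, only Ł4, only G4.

In Ł4: every assignment gives 1 — tautology.
In G4: every assignment gives 1 — tautology.

both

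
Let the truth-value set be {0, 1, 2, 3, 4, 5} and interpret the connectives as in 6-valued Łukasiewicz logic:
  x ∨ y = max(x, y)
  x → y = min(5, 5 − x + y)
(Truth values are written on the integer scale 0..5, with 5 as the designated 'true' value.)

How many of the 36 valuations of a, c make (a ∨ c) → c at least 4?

26

value 5: 21 assignments (counts)
value 4: 5 assignments (counts)
value 3: 4 assignments
value 2: 3 assignments
value 1: 2 assignments
value 0: 1 assignment
So 26 of the 36 assignments meet the threshold.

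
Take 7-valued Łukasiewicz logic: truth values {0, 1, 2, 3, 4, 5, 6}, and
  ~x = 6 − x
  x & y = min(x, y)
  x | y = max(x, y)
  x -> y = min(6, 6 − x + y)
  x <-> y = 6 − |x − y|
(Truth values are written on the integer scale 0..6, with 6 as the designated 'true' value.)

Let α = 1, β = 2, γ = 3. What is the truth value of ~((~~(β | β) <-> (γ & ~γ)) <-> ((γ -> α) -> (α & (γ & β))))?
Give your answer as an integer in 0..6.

β | β = 2 | 2 = 2
~(β | β) = ~2 = 4
~~(β | β) = ~4 = 2
~γ = ~3 = 3
γ & ~γ = 3 & 3 = 3
~~(β | β) <-> (γ & ~γ) = 2 <-> 3 = 5
γ -> α = 3 -> 1 = 4
γ & β = 3 & 2 = 2
α & (γ & β) = 1 & 2 = 1
(γ -> α) -> (α & (γ & β)) = 4 -> 1 = 3
(~~(β | β) <-> (γ & ~γ)) <-> ((γ -> α) -> (α & (γ & β))) = 5 <-> 3 = 4
~((~~(β | β) <-> (γ & ~γ)) <-> ((γ -> α) -> (α & (γ & β)))) = ~4 = 2

2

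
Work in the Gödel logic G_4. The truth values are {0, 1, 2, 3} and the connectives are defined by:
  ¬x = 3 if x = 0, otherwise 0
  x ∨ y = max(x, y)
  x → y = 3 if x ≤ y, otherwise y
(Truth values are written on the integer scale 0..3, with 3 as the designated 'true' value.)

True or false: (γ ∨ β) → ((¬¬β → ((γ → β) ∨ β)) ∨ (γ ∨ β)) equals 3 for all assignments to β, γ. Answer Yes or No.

β = 0, γ = 0 ↦ 3
β = 0, γ = 1 ↦ 3
β = 0, γ = 2 ↦ 3
β = 0, γ = 3 ↦ 3
β = 1, γ = 0 ↦ 3
β = 1, γ = 1 ↦ 3
β = 1, γ = 2 ↦ 3
β = 1, γ = 3 ↦ 3
β = 2, γ = 0 ↦ 3
β = 2, γ = 1 ↦ 3
β = 2, γ = 2 ↦ 3
β = 2, γ = 3 ↦ 3
β = 3, γ = 0 ↦ 3
β = 3, γ = 1 ↦ 3
β = 3, γ = 2 ↦ 3
β = 3, γ = 3 ↦ 3
Every assignment gives a value ≥ 3.

Yes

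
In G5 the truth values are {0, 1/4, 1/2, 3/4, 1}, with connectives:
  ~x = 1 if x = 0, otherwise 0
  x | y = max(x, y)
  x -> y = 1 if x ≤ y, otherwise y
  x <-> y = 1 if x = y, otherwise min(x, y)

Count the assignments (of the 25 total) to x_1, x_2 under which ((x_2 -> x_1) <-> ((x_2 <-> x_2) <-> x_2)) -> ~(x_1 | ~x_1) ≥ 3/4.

value 1: 9 assignments (counts)
value 0: 16 assignments
So 9 of the 25 assignments meet the threshold.

9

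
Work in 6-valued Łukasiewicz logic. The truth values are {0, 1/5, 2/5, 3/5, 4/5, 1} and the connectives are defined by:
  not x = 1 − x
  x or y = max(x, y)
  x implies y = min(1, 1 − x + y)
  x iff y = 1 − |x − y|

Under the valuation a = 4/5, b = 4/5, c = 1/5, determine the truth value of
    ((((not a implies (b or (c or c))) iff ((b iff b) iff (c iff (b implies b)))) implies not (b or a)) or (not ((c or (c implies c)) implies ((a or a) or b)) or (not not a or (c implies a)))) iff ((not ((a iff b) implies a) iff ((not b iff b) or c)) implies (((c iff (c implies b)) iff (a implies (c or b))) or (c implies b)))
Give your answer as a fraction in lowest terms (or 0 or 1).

1

not a = not 4/5 = 1/5
c or c = 1/5 or 1/5 = 1/5
b or (c or c) = 4/5 or 1/5 = 4/5
not a implies (b or (c or c)) = 1/5 implies 4/5 = 1
b iff b = 4/5 iff 4/5 = 1
b implies b = 4/5 implies 4/5 = 1
c iff (b implies b) = 1/5 iff 1 = 1/5
(b iff b) iff (c iff (b implies b)) = 1 iff 1/5 = 1/5
(not a implies (b or (c or c))) iff ((b iff b) iff (c iff (b implies b))) = 1 iff 1/5 = 1/5
b or a = 4/5 or 4/5 = 4/5
not (b or a) = not 4/5 = 1/5
((not a implies (b or (c or c))) iff ((b iff b) iff (c iff (b implies b)))) implies not (b or a) = 1/5 implies 1/5 = 1
c implies c = 1/5 implies 1/5 = 1
c or (c implies c) = 1/5 or 1 = 1
a or a = 4/5 or 4/5 = 4/5
(a or a) or b = 4/5 or 4/5 = 4/5
(c or (c implies c)) implies ((a or a) or b) = 1 implies 4/5 = 4/5
not ((c or (c implies c)) implies ((a or a) or b)) = not 4/5 = 1/5
not a = not 4/5 = 1/5
not not a = not 1/5 = 4/5
c implies a = 1/5 implies 4/5 = 1
not not a or (c implies a) = 4/5 or 1 = 1
not ((c or (c implies c)) implies ((a or a) or b)) or (not not a or (c implies a)) = 1/5 or 1 = 1
(((not a implies (b or (c or c))) iff ((b iff b) iff (c iff (b implies b)))) implies not (b or a)) or (not ((c or (c implies c)) implies ((a or a) or b)) or (not not a or (c implies a))) = 1 or 1 = 1
a iff b = 4/5 iff 4/5 = 1
(a iff b) implies a = 1 implies 4/5 = 4/5
not ((a iff b) implies a) = not 4/5 = 1/5
not b = not 4/5 = 1/5
not b iff b = 1/5 iff 4/5 = 2/5
(not b iff b) or c = 2/5 or 1/5 = 2/5
not ((a iff b) implies a) iff ((not b iff b) or c) = 1/5 iff 2/5 = 4/5
c implies b = 1/5 implies 4/5 = 1
c iff (c implies b) = 1/5 iff 1 = 1/5
c or b = 1/5 or 4/5 = 4/5
a implies (c or b) = 4/5 implies 4/5 = 1
(c iff (c implies b)) iff (a implies (c or b)) = 1/5 iff 1 = 1/5
c implies b = 1/5 implies 4/5 = 1
((c iff (c implies b)) iff (a implies (c or b))) or (c implies b) = 1/5 or 1 = 1
(not ((a iff b) implies a) iff ((not b iff b) or c)) implies (((c iff (c implies b)) iff (a implies (c or b))) or (c implies b)) = 4/5 implies 1 = 1
((((not a implies (b or (c or c))) iff ((b iff b) iff (c iff (b implies b)))) implies not (b or a)) or (not ((c or (c implies c)) implies ((a or a) or b)) or (not not a or (c implies a)))) iff ((not ((a iff b) implies a) iff ((not b iff b) or c)) implies (((c iff (c implies b)) iff (a implies (c or b))) or (c implies b))) = 1 iff 1 = 1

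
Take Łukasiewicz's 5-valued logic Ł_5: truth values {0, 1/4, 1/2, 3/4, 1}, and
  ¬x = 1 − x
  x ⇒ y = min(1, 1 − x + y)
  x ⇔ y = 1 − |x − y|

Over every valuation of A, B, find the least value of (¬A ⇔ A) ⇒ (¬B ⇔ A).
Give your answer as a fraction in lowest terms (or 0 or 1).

1/2

Take A = 1/2, B = 0:
¬A = ¬1/2 = 1/2
¬A ⇔ A = 1/2 ⇔ 1/2 = 1
¬B = ¬0 = 1
¬B ⇔ A = 1 ⇔ 1/2 = 1/2
(¬A ⇔ A) ⇒ (¬B ⇔ A) = 1 ⇒ 1/2 = 1/2
No assignment yields a value below 1/2, so this is the minimum.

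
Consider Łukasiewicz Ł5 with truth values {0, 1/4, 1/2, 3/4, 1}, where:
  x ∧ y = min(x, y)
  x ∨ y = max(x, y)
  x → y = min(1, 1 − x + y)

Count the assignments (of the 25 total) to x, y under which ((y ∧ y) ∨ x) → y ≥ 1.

15

value 1: 15 assignments (counts)
value 3/4: 4 assignments
value 1/2: 3 assignments
value 1/4: 2 assignments
value 0: 1 assignment
So 15 of the 25 assignments meet the threshold.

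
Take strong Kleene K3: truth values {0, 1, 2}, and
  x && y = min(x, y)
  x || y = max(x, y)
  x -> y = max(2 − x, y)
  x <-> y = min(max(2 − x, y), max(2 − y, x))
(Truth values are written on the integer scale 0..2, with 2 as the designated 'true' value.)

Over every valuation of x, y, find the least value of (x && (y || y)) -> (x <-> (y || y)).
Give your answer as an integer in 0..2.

Take x = 1, y = 1:
y || y = 1 || 1 = 1
x && (y || y) = 1 && 1 = 1
y || y = 1 || 1 = 1
x <-> (y || y) = 1 <-> 1 = 1
(x && (y || y)) -> (x <-> (y || y)) = 1 -> 1 = 1
No assignment yields a value below 1, so this is the minimum.

1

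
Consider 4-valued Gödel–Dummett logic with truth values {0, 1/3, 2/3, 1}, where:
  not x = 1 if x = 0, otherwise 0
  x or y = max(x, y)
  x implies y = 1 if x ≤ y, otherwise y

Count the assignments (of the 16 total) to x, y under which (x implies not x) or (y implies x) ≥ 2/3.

x = 0, y = 0 ↦ 1  ≥
x = 0, y = 1/3 ↦ 1  ≥
x = 0, y = 2/3 ↦ 1  ≥
x = 0, y = 1 ↦ 1  ≥
x = 1/3, y = 0 ↦ 1  ≥
x = 1/3, y = 1/3 ↦ 1  ≥
x = 1/3, y = 2/3 ↦ 1/3  <
x = 1/3, y = 1 ↦ 1/3  <
x = 2/3, y = 0 ↦ 1  ≥
x = 2/3, y = 1/3 ↦ 1  ≥
x = 2/3, y = 2/3 ↦ 1  ≥
x = 2/3, y = 1 ↦ 2/3  ≥
x = 1, y = 0 ↦ 1  ≥
x = 1, y = 1/3 ↦ 1  ≥
x = 1, y = 2/3 ↦ 1  ≥
x = 1, y = 1 ↦ 1  ≥
So 14 of the 16 assignments meet the threshold.

14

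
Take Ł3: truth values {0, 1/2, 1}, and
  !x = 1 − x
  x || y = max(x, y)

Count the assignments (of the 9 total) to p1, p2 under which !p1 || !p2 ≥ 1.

5

p1 = 0, p2 = 0 ↦ 1  ≥
p1 = 0, p2 = 1/2 ↦ 1  ≥
p1 = 0, p2 = 1 ↦ 1  ≥
p1 = 1/2, p2 = 0 ↦ 1  ≥
p1 = 1/2, p2 = 1/2 ↦ 1/2  <
p1 = 1/2, p2 = 1 ↦ 1/2  <
p1 = 1, p2 = 0 ↦ 1  ≥
p1 = 1, p2 = 1/2 ↦ 1/2  <
p1 = 1, p2 = 1 ↦ 0  <
So 5 of the 9 assignments meet the threshold.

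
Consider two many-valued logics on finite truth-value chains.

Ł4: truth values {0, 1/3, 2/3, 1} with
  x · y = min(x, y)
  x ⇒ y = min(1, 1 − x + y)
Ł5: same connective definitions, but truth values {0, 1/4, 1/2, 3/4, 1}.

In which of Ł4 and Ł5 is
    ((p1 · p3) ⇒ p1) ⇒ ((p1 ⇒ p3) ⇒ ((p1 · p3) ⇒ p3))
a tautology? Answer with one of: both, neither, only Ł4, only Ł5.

In Ł4: every assignment gives 1 — tautology.
In Ł5: every assignment gives 1 — tautology.

both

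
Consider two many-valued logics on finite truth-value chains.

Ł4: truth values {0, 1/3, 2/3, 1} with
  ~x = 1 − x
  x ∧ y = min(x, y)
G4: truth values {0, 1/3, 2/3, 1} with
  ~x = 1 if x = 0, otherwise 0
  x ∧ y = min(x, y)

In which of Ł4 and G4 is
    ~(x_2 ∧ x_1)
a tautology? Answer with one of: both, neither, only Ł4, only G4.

In Ł4: at x_1 = 1/3, x_2 = 1/3 the value is 2/3 — not a tautology.
In G4: at x_1 = 1/3, x_2 = 1/3 the value is 0 — not a tautology.

neither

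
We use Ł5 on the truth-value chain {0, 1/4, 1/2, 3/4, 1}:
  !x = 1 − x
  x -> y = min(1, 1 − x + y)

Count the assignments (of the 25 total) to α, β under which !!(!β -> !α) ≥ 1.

15

value 1: 15 assignments (counts)
value 3/4: 4 assignments
value 1/2: 3 assignments
value 1/4: 2 assignments
value 0: 1 assignment
So 15 of the 25 assignments meet the threshold.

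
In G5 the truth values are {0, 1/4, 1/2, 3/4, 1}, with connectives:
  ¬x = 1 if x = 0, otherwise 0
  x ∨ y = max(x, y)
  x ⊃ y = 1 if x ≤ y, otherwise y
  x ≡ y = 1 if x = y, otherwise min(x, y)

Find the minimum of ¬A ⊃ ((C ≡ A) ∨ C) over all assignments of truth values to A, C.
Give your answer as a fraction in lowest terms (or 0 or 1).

1/4

Take A = 0, C = 1/4:
¬A = ¬0 = 1
C ≡ A = 1/4 ≡ 0 = 0
(C ≡ A) ∨ C = 0 ∨ 1/4 = 1/4
¬A ⊃ ((C ≡ A) ∨ C) = 1 ⊃ 1/4 = 1/4
No assignment yields a value below 1/4, so this is the minimum.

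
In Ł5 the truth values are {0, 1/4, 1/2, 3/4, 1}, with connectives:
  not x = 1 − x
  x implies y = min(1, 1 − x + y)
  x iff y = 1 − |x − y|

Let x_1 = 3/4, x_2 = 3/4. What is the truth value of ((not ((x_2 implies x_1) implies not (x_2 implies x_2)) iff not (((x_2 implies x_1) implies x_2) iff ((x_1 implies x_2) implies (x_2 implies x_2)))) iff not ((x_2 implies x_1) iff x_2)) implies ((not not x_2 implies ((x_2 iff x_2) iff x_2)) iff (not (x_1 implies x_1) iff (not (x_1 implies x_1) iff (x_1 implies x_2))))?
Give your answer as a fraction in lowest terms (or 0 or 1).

x_2 implies x_1 = 3/4 implies 3/4 = 1
x_2 implies x_2 = 3/4 implies 3/4 = 1
not (x_2 implies x_2) = not 1 = 0
(x_2 implies x_1) implies not (x_2 implies x_2) = 1 implies 0 = 0
not ((x_2 implies x_1) implies not (x_2 implies x_2)) = not 0 = 1
x_2 implies x_1 = 3/4 implies 3/4 = 1
(x_2 implies x_1) implies x_2 = 1 implies 3/4 = 3/4
x_1 implies x_2 = 3/4 implies 3/4 = 1
x_2 implies x_2 = 3/4 implies 3/4 = 1
(x_1 implies x_2) implies (x_2 implies x_2) = 1 implies 1 = 1
((x_2 implies x_1) implies x_2) iff ((x_1 implies x_2) implies (x_2 implies x_2)) = 3/4 iff 1 = 3/4
not (((x_2 implies x_1) implies x_2) iff ((x_1 implies x_2) implies (x_2 implies x_2))) = not 3/4 = 1/4
not ((x_2 implies x_1) implies not (x_2 implies x_2)) iff not (((x_2 implies x_1) implies x_2) iff ((x_1 implies x_2) implies (x_2 implies x_2))) = 1 iff 1/4 = 1/4
x_2 implies x_1 = 3/4 implies 3/4 = 1
(x_2 implies x_1) iff x_2 = 1 iff 3/4 = 3/4
not ((x_2 implies x_1) iff x_2) = not 3/4 = 1/4
(not ((x_2 implies x_1) implies not (x_2 implies x_2)) iff not (((x_2 implies x_1) implies x_2) iff ((x_1 implies x_2) implies (x_2 implies x_2)))) iff not ((x_2 implies x_1) iff x_2) = 1/4 iff 1/4 = 1
not x_2 = not 3/4 = 1/4
not not x_2 = not 1/4 = 3/4
x_2 iff x_2 = 3/4 iff 3/4 = 1
(x_2 iff x_2) iff x_2 = 1 iff 3/4 = 3/4
not not x_2 implies ((x_2 iff x_2) iff x_2) = 3/4 implies 3/4 = 1
x_1 implies x_1 = 3/4 implies 3/4 = 1
not (x_1 implies x_1) = not 1 = 0
x_1 implies x_1 = 3/4 implies 3/4 = 1
not (x_1 implies x_1) = not 1 = 0
x_1 implies x_2 = 3/4 implies 3/4 = 1
not (x_1 implies x_1) iff (x_1 implies x_2) = 0 iff 1 = 0
not (x_1 implies x_1) iff (not (x_1 implies x_1) iff (x_1 implies x_2)) = 0 iff 0 = 1
(not not x_2 implies ((x_2 iff x_2) iff x_2)) iff (not (x_1 implies x_1) iff (not (x_1 implies x_1) iff (x_1 implies x_2))) = 1 iff 1 = 1
((not ((x_2 implies x_1) implies not (x_2 implies x_2)) iff not (((x_2 implies x_1) implies x_2) iff ((x_1 implies x_2) implies (x_2 implies x_2)))) iff not ((x_2 implies x_1) iff x_2)) implies ((not not x_2 implies ((x_2 iff x_2) iff x_2)) iff (not (x_1 implies x_1) iff (not (x_1 implies x_1) iff (x_1 implies x_2)))) = 1 implies 1 = 1

1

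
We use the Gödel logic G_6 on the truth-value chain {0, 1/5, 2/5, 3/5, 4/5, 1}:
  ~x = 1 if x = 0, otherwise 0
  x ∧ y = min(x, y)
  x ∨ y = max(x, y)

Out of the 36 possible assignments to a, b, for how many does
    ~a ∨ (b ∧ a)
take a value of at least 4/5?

value 1: 7 assignments (counts)
value 4/5: 3 assignments (counts)
value 3/5: 5 assignments
value 2/5: 7 assignments
value 1/5: 9 assignments
value 0: 5 assignments
So 10 of the 36 assignments meet the threshold.

10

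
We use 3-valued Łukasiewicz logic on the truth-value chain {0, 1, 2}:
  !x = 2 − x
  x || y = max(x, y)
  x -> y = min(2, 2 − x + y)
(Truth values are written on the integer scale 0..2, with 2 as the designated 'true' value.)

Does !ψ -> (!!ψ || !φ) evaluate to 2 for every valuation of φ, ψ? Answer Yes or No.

No

Counterexample: take φ = 1, ψ = 0.
!ψ = !0 = 2
!ψ = !0 = 2
!!ψ = !2 = 0
!φ = !1 = 1
!!ψ || !φ = 0 || 1 = 1
!ψ -> (!!ψ || !φ) = 2 -> 1 = 1
This gives 1 ≠ 2.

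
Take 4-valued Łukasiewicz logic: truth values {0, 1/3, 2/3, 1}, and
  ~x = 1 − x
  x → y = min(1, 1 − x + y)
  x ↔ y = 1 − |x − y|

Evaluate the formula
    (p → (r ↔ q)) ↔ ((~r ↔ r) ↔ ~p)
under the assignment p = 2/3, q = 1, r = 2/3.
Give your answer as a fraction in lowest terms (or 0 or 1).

r ↔ q = 2/3 ↔ 1 = 2/3
p → (r ↔ q) = 2/3 → 2/3 = 1
~r = ~2/3 = 1/3
~r ↔ r = 1/3 ↔ 2/3 = 2/3
~p = ~2/3 = 1/3
(~r ↔ r) ↔ ~p = 2/3 ↔ 1/3 = 2/3
(p → (r ↔ q)) ↔ ((~r ↔ r) ↔ ~p) = 1 ↔ 2/3 = 2/3

2/3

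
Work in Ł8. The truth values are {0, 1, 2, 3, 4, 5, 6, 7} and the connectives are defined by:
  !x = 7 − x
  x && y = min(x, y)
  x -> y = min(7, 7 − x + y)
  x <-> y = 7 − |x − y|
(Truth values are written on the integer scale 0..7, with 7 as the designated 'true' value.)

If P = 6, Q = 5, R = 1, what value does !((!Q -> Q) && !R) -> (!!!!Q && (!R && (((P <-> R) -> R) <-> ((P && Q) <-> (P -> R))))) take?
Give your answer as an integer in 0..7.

7

!Q = !5 = 2
!Q -> Q = 2 -> 5 = 7
!R = !1 = 6
(!Q -> Q) && !R = 7 && 6 = 6
!((!Q -> Q) && !R) = !6 = 1
!Q = !5 = 2
!!Q = !2 = 5
!!!Q = !5 = 2
!!!!Q = !2 = 5
!R = !1 = 6
P <-> R = 6 <-> 1 = 2
(P <-> R) -> R = 2 -> 1 = 6
P && Q = 6 && 5 = 5
P -> R = 6 -> 1 = 2
(P && Q) <-> (P -> R) = 5 <-> 2 = 4
((P <-> R) -> R) <-> ((P && Q) <-> (P -> R)) = 6 <-> 4 = 5
!R && (((P <-> R) -> R) <-> ((P && Q) <-> (P -> R))) = 6 && 5 = 5
!!!!Q && (!R && (((P <-> R) -> R) <-> ((P && Q) <-> (P -> R)))) = 5 && 5 = 5
!((!Q -> Q) && !R) -> (!!!!Q && (!R && (((P <-> R) -> R) <-> ((P && Q) <-> (P -> R))))) = 1 -> 5 = 7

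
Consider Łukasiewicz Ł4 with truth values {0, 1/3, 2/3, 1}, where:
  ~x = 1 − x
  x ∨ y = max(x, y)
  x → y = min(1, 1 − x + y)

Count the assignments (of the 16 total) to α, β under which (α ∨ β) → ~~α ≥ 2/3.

α = 0, β = 0 ↦ 1  ≥
α = 0, β = 1/3 ↦ 2/3  ≥
α = 0, β = 2/3 ↦ 1/3  <
α = 0, β = 1 ↦ 0  <
α = 1/3, β = 0 ↦ 1  ≥
α = 1/3, β = 1/3 ↦ 1  ≥
α = 1/3, β = 2/3 ↦ 2/3  ≥
α = 1/3, β = 1 ↦ 1/3  <
α = 2/3, β = 0 ↦ 1  ≥
α = 2/3, β = 1/3 ↦ 1  ≥
α = 2/3, β = 2/3 ↦ 1  ≥
α = 2/3, β = 1 ↦ 2/3  ≥
α = 1, β = 0 ↦ 1  ≥
α = 1, β = 1/3 ↦ 1  ≥
α = 1, β = 2/3 ↦ 1  ≥
α = 1, β = 1 ↦ 1  ≥
So 13 of the 16 assignments meet the threshold.

13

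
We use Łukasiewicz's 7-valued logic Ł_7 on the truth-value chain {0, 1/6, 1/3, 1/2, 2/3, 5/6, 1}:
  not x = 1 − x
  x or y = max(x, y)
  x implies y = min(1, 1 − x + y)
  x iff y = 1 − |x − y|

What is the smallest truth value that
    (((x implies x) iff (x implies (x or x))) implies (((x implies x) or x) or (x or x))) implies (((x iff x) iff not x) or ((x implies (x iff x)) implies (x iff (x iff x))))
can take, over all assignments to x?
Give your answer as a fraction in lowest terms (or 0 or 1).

1/2

Take x = 1/2:
x implies x = 1/2 implies 1/2 = 1
x or x = 1/2 or 1/2 = 1/2
x implies (x or x) = 1/2 implies 1/2 = 1
(x implies x) iff (x implies (x or x)) = 1 iff 1 = 1
x implies x = 1/2 implies 1/2 = 1
(x implies x) or x = 1 or 1/2 = 1
x or x = 1/2 or 1/2 = 1/2
((x implies x) or x) or (x or x) = 1 or 1/2 = 1
((x implies x) iff (x implies (x or x))) implies (((x implies x) or x) or (x or x)) = 1 implies 1 = 1
x iff x = 1/2 iff 1/2 = 1
not x = not 1/2 = 1/2
(x iff x) iff not x = 1 iff 1/2 = 1/2
x iff x = 1/2 iff 1/2 = 1
x implies (x iff x) = 1/2 implies 1 = 1
x iff x = 1/2 iff 1/2 = 1
x iff (x iff x) = 1/2 iff 1 = 1/2
(x implies (x iff x)) implies (x iff (x iff x)) = 1 implies 1/2 = 1/2
((x iff x) iff not x) or ((x implies (x iff x)) implies (x iff (x iff x))) = 1/2 or 1/2 = 1/2
(((x implies x) iff (x implies (x or x))) implies (((x implies x) or x) or (x or x))) implies (((x iff x) iff not x) or ((x implies (x iff x)) implies (x iff (x iff x)))) = 1 implies 1/2 = 1/2
No assignment yields a value below 1/2, so this is the minimum.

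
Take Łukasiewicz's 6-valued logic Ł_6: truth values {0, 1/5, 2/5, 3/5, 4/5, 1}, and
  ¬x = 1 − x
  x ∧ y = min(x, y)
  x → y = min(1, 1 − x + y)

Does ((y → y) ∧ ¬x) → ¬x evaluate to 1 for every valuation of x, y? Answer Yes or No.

At x = 1, y = 2/5, for instance:
y → y = 2/5 → 2/5 = 1
¬x = ¬1 = 0
(y → y) ∧ ¬x = 1 ∧ 0 = 0
((y → y) ∧ ¬x) → ¬x = 0 → 0 = 1
and checking the remaining 35 assignments likewise gives ≥ 1 in every case.

Yes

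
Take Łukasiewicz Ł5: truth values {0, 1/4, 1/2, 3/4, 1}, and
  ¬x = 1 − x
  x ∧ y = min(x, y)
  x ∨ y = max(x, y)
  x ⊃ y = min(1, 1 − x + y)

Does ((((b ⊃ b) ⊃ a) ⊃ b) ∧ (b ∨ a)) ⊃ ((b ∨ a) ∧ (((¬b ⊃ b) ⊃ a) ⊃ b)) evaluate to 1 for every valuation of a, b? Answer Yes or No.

No

Counterexample: take a = 1/4, b = 0.
b ⊃ b = 0 ⊃ 0 = 1
(b ⊃ b) ⊃ a = 1 ⊃ 1/4 = 1/4
((b ⊃ b) ⊃ a) ⊃ b = 1/4 ⊃ 0 = 3/4
b ∨ a = 0 ∨ 1/4 = 1/4
(((b ⊃ b) ⊃ a) ⊃ b) ∧ (b ∨ a) = 3/4 ∧ 1/4 = 1/4
b ∨ a = 0 ∨ 1/4 = 1/4
¬b = ¬0 = 1
¬b ⊃ b = 1 ⊃ 0 = 0
(¬b ⊃ b) ⊃ a = 0 ⊃ 1/4 = 1
((¬b ⊃ b) ⊃ a) ⊃ b = 1 ⊃ 0 = 0
(b ∨ a) ∧ (((¬b ⊃ b) ⊃ a) ⊃ b) = 1/4 ∧ 0 = 0
((((b ⊃ b) ⊃ a) ⊃ b) ∧ (b ∨ a)) ⊃ ((b ∨ a) ∧ (((¬b ⊃ b) ⊃ a) ⊃ b)) = 1/4 ⊃ 0 = 3/4
This gives 3/4 ≠ 1.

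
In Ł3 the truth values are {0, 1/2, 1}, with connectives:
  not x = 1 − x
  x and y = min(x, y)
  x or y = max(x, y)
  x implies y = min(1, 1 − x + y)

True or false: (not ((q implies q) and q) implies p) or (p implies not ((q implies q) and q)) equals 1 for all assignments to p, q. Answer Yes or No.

p = 0, q = 0 ↦ 1
p = 0, q = 1/2 ↦ 1
p = 0, q = 1 ↦ 1
p = 1/2, q = 0 ↦ 1
p = 1/2, q = 1/2 ↦ 1
p = 1/2, q = 1 ↦ 1
p = 1, q = 0 ↦ 1
p = 1, q = 1/2 ↦ 1
p = 1, q = 1 ↦ 1
Every assignment gives a value ≥ 1.

Yes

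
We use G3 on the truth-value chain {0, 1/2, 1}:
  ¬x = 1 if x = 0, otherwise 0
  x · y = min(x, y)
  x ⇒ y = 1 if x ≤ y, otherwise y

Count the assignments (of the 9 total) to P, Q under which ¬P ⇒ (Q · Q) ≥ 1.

P = 0, Q = 0 ↦ 0  <
P = 0, Q = 1/2 ↦ 1/2  <
P = 0, Q = 1 ↦ 1  ≥
P = 1/2, Q = 0 ↦ 1  ≥
P = 1/2, Q = 1/2 ↦ 1  ≥
P = 1/2, Q = 1 ↦ 1  ≥
P = 1, Q = 0 ↦ 1  ≥
P = 1, Q = 1/2 ↦ 1  ≥
P = 1, Q = 1 ↦ 1  ≥
So 7 of the 9 assignments meet the threshold.

7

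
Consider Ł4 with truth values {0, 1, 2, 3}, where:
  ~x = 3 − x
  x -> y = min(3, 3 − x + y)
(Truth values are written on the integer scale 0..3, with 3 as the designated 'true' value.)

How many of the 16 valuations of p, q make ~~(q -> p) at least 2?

13

p = 0, q = 0 ↦ 3  ≥
p = 0, q = 1 ↦ 2  ≥
p = 0, q = 2 ↦ 1  <
p = 0, q = 3 ↦ 0  <
p = 1, q = 0 ↦ 3  ≥
p = 1, q = 1 ↦ 3  ≥
p = 1, q = 2 ↦ 2  ≥
p = 1, q = 3 ↦ 1  <
p = 2, q = 0 ↦ 3  ≥
p = 2, q = 1 ↦ 3  ≥
p = 2, q = 2 ↦ 3  ≥
p = 2, q = 3 ↦ 2  ≥
p = 3, q = 0 ↦ 3  ≥
p = 3, q = 1 ↦ 3  ≥
p = 3, q = 2 ↦ 3  ≥
p = 3, q = 3 ↦ 3  ≥
So 13 of the 16 assignments meet the threshold.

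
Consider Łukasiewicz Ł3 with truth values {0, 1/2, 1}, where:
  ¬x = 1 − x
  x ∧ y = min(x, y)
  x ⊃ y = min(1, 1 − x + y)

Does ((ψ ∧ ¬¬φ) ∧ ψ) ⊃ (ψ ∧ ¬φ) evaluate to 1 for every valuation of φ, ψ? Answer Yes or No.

No

Counterexample: take φ = 1, ψ = 1/2.
¬φ = ¬1 = 0
¬¬φ = ¬0 = 1
ψ ∧ ¬¬φ = 1/2 ∧ 1 = 1/2
(ψ ∧ ¬¬φ) ∧ ψ = 1/2 ∧ 1/2 = 1/2
¬φ = ¬1 = 0
ψ ∧ ¬φ = 1/2 ∧ 0 = 0
((ψ ∧ ¬¬φ) ∧ ψ) ⊃ (ψ ∧ ¬φ) = 1/2 ⊃ 0 = 1/2
This gives 1/2 ≠ 1.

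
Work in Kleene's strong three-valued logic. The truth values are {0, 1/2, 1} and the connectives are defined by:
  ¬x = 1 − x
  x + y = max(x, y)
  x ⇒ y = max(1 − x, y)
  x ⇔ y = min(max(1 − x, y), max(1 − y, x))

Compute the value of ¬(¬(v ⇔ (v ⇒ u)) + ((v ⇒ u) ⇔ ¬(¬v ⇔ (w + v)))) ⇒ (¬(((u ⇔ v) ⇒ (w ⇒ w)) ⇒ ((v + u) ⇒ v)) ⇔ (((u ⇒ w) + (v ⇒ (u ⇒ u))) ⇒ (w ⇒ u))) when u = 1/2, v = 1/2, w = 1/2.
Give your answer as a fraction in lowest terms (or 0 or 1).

1/2

v ⇒ u = 1/2 ⇒ 1/2 = 1/2
v ⇔ (v ⇒ u) = 1/2 ⇔ 1/2 = 1/2
¬(v ⇔ (v ⇒ u)) = ¬1/2 = 1/2
v ⇒ u = 1/2 ⇒ 1/2 = 1/2
¬v = ¬1/2 = 1/2
w + v = 1/2 + 1/2 = 1/2
¬v ⇔ (w + v) = 1/2 ⇔ 1/2 = 1/2
¬(¬v ⇔ (w + v)) = ¬1/2 = 1/2
(v ⇒ u) ⇔ ¬(¬v ⇔ (w + v)) = 1/2 ⇔ 1/2 = 1/2
¬(v ⇔ (v ⇒ u)) + ((v ⇒ u) ⇔ ¬(¬v ⇔ (w + v))) = 1/2 + 1/2 = 1/2
¬(¬(v ⇔ (v ⇒ u)) + ((v ⇒ u) ⇔ ¬(¬v ⇔ (w + v)))) = ¬1/2 = 1/2
u ⇔ v = 1/2 ⇔ 1/2 = 1/2
w ⇒ w = 1/2 ⇒ 1/2 = 1/2
(u ⇔ v) ⇒ (w ⇒ w) = 1/2 ⇒ 1/2 = 1/2
v + u = 1/2 + 1/2 = 1/2
(v + u) ⇒ v = 1/2 ⇒ 1/2 = 1/2
((u ⇔ v) ⇒ (w ⇒ w)) ⇒ ((v + u) ⇒ v) = 1/2 ⇒ 1/2 = 1/2
¬(((u ⇔ v) ⇒ (w ⇒ w)) ⇒ ((v + u) ⇒ v)) = ¬1/2 = 1/2
u ⇒ w = 1/2 ⇒ 1/2 = 1/2
u ⇒ u = 1/2 ⇒ 1/2 = 1/2
v ⇒ (u ⇒ u) = 1/2 ⇒ 1/2 = 1/2
(u ⇒ w) + (v ⇒ (u ⇒ u)) = 1/2 + 1/2 = 1/2
w ⇒ u = 1/2 ⇒ 1/2 = 1/2
((u ⇒ w) + (v ⇒ (u ⇒ u))) ⇒ (w ⇒ u) = 1/2 ⇒ 1/2 = 1/2
¬(((u ⇔ v) ⇒ (w ⇒ w)) ⇒ ((v + u) ⇒ v)) ⇔ (((u ⇒ w) + (v ⇒ (u ⇒ u))) ⇒ (w ⇒ u)) = 1/2 ⇔ 1/2 = 1/2
¬(¬(v ⇔ (v ⇒ u)) + ((v ⇒ u) ⇔ ¬(¬v ⇔ (w + v)))) ⇒ (¬(((u ⇔ v) ⇒ (w ⇒ w)) ⇒ ((v + u) ⇒ v)) ⇔ (((u ⇒ w) + (v ⇒ (u ⇒ u))) ⇒ (w ⇒ u))) = 1/2 ⇒ 1/2 = 1/2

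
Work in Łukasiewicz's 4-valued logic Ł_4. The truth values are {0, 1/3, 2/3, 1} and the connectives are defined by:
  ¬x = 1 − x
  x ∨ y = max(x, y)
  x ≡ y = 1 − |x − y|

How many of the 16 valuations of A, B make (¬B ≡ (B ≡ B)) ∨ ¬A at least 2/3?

12

A = 0, B = 0 ↦ 1  ≥
A = 0, B = 1/3 ↦ 1  ≥
A = 0, B = 2/3 ↦ 1  ≥
A = 0, B = 1 ↦ 1  ≥
A = 1/3, B = 0 ↦ 1  ≥
A = 1/3, B = 1/3 ↦ 2/3  ≥
A = 1/3, B = 2/3 ↦ 2/3  ≥
A = 1/3, B = 1 ↦ 2/3  ≥
A = 2/3, B = 0 ↦ 1  ≥
A = 2/3, B = 1/3 ↦ 2/3  ≥
A = 2/3, B = 2/3 ↦ 1/3  <
A = 2/3, B = 1 ↦ 1/3  <
A = 1, B = 0 ↦ 1  ≥
A = 1, B = 1/3 ↦ 2/3  ≥
A = 1, B = 2/3 ↦ 1/3  <
A = 1, B = 1 ↦ 0  <
So 12 of the 16 assignments meet the threshold.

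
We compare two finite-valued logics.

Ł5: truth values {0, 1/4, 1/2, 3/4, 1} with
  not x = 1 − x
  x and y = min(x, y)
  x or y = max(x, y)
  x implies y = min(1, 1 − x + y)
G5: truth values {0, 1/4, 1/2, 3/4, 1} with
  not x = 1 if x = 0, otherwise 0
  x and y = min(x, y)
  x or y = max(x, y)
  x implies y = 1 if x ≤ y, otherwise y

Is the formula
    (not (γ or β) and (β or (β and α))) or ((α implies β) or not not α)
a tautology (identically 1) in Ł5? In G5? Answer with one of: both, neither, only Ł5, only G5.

In Ł5: at α = 1/4, β = 0, γ = 0 the value is 3/4 — not a tautology.
In G5: every assignment gives 1 — tautology.

only G5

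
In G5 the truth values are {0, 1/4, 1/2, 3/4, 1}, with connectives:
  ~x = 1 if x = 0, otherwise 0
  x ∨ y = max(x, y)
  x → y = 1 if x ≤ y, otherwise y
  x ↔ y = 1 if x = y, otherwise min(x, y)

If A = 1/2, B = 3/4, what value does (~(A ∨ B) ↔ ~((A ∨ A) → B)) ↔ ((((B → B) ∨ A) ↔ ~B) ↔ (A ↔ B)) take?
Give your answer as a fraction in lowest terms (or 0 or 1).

A ∨ B = 1/2 ∨ 3/4 = 3/4
~(A ∨ B) = ~3/4 = 0
A ∨ A = 1/2 ∨ 1/2 = 1/2
(A ∨ A) → B = 1/2 → 3/4 = 1
~((A ∨ A) → B) = ~1 = 0
~(A ∨ B) ↔ ~((A ∨ A) → B) = 0 ↔ 0 = 1
B → B = 3/4 → 3/4 = 1
(B → B) ∨ A = 1 ∨ 1/2 = 1
~B = ~3/4 = 0
((B → B) ∨ A) ↔ ~B = 1 ↔ 0 = 0
A ↔ B = 1/2 ↔ 3/4 = 1/2
(((B → B) ∨ A) ↔ ~B) ↔ (A ↔ B) = 0 ↔ 1/2 = 0
(~(A ∨ B) ↔ ~((A ∨ A) → B)) ↔ ((((B → B) ∨ A) ↔ ~B) ↔ (A ↔ B)) = 1 ↔ 0 = 0

0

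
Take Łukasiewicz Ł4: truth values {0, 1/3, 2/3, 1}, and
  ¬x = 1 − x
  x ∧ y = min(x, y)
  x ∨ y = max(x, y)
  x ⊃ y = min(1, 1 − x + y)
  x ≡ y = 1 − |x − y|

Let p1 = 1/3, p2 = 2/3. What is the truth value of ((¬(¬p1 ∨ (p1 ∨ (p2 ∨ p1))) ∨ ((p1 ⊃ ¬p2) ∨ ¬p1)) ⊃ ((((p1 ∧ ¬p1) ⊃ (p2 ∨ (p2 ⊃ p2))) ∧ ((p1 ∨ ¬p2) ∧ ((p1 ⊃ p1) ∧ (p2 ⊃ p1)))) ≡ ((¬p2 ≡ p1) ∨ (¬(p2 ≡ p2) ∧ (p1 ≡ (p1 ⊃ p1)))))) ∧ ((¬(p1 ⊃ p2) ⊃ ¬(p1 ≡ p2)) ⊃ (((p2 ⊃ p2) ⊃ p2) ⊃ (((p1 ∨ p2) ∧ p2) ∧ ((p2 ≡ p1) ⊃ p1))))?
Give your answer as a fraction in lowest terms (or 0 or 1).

¬p1 = ¬1/3 = 2/3
p2 ∨ p1 = 2/3 ∨ 1/3 = 2/3
p1 ∨ (p2 ∨ p1) = 1/3 ∨ 2/3 = 2/3
¬p1 ∨ (p1 ∨ (p2 ∨ p1)) = 2/3 ∨ 2/3 = 2/3
¬(¬p1 ∨ (p1 ∨ (p2 ∨ p1))) = ¬2/3 = 1/3
¬p2 = ¬2/3 = 1/3
p1 ⊃ ¬p2 = 1/3 ⊃ 1/3 = 1
¬p1 = ¬1/3 = 2/3
(p1 ⊃ ¬p2) ∨ ¬p1 = 1 ∨ 2/3 = 1
¬(¬p1 ∨ (p1 ∨ (p2 ∨ p1))) ∨ ((p1 ⊃ ¬p2) ∨ ¬p1) = 1/3 ∨ 1 = 1
¬p1 = ¬1/3 = 2/3
p1 ∧ ¬p1 = 1/3 ∧ 2/3 = 1/3
p2 ⊃ p2 = 2/3 ⊃ 2/3 = 1
p2 ∨ (p2 ⊃ p2) = 2/3 ∨ 1 = 1
(p1 ∧ ¬p1) ⊃ (p2 ∨ (p2 ⊃ p2)) = 1/3 ⊃ 1 = 1
¬p2 = ¬2/3 = 1/3
p1 ∨ ¬p2 = 1/3 ∨ 1/3 = 1/3
p1 ⊃ p1 = 1/3 ⊃ 1/3 = 1
p2 ⊃ p1 = 2/3 ⊃ 1/3 = 2/3
(p1 ⊃ p1) ∧ (p2 ⊃ p1) = 1 ∧ 2/3 = 2/3
(p1 ∨ ¬p2) ∧ ((p1 ⊃ p1) ∧ (p2 ⊃ p1)) = 1/3 ∧ 2/3 = 1/3
((p1 ∧ ¬p1) ⊃ (p2 ∨ (p2 ⊃ p2))) ∧ ((p1 ∨ ¬p2) ∧ ((p1 ⊃ p1) ∧ (p2 ⊃ p1))) = 1 ∧ 1/3 = 1/3
¬p2 = ¬2/3 = 1/3
¬p2 ≡ p1 = 1/3 ≡ 1/3 = 1
p2 ≡ p2 = 2/3 ≡ 2/3 = 1
¬(p2 ≡ p2) = ¬1 = 0
p1 ⊃ p1 = 1/3 ⊃ 1/3 = 1
p1 ≡ (p1 ⊃ p1) = 1/3 ≡ 1 = 1/3
¬(p2 ≡ p2) ∧ (p1 ≡ (p1 ⊃ p1)) = 0 ∧ 1/3 = 0
(¬p2 ≡ p1) ∨ (¬(p2 ≡ p2) ∧ (p1 ≡ (p1 ⊃ p1))) = 1 ∨ 0 = 1
(((p1 ∧ ¬p1) ⊃ (p2 ∨ (p2 ⊃ p2))) ∧ ((p1 ∨ ¬p2) ∧ ((p1 ⊃ p1) ∧ (p2 ⊃ p1)))) ≡ ((¬p2 ≡ p1) ∨ (¬(p2 ≡ p2) ∧ (p1 ≡ (p1 ⊃ p1)))) = 1/3 ≡ 1 = 1/3
(¬(¬p1 ∨ (p1 ∨ (p2 ∨ p1))) ∨ ((p1 ⊃ ¬p2) ∨ ¬p1)) ⊃ ((((p1 ∧ ¬p1) ⊃ (p2 ∨ (p2 ⊃ p2))) ∧ ((p1 ∨ ¬p2) ∧ ((p1 ⊃ p1) ∧ (p2 ⊃ p1)))) ≡ ((¬p2 ≡ p1) ∨ (¬(p2 ≡ p2) ∧ (p1 ≡ (p1 ⊃ p1))))) = 1 ⊃ 1/3 = 1/3
p1 ⊃ p2 = 1/3 ⊃ 2/3 = 1
¬(p1 ⊃ p2) = ¬1 = 0
p1 ≡ p2 = 1/3 ≡ 2/3 = 2/3
¬(p1 ≡ p2) = ¬2/3 = 1/3
¬(p1 ⊃ p2) ⊃ ¬(p1 ≡ p2) = 0 ⊃ 1/3 = 1
p2 ⊃ p2 = 2/3 ⊃ 2/3 = 1
(p2 ⊃ p2) ⊃ p2 = 1 ⊃ 2/3 = 2/3
p1 ∨ p2 = 1/3 ∨ 2/3 = 2/3
(p1 ∨ p2) ∧ p2 = 2/3 ∧ 2/3 = 2/3
p2 ≡ p1 = 2/3 ≡ 1/3 = 2/3
(p2 ≡ p1) ⊃ p1 = 2/3 ⊃ 1/3 = 2/3
((p1 ∨ p2) ∧ p2) ∧ ((p2 ≡ p1) ⊃ p1) = 2/3 ∧ 2/3 = 2/3
((p2 ⊃ p2) ⊃ p2) ⊃ (((p1 ∨ p2) ∧ p2) ∧ ((p2 ≡ p1) ⊃ p1)) = 2/3 ⊃ 2/3 = 1
(¬(p1 ⊃ p2) ⊃ ¬(p1 ≡ p2)) ⊃ (((p2 ⊃ p2) ⊃ p2) ⊃ (((p1 ∨ p2) ∧ p2) ∧ ((p2 ≡ p1) ⊃ p1))) = 1 ⊃ 1 = 1
((¬(¬p1 ∨ (p1 ∨ (p2 ∨ p1))) ∨ ((p1 ⊃ ¬p2) ∨ ¬p1)) ⊃ ((((p1 ∧ ¬p1) ⊃ (p2 ∨ (p2 ⊃ p2))) ∧ ((p1 ∨ ¬p2) ∧ ((p1 ⊃ p1) ∧ (p2 ⊃ p1)))) ≡ ((¬p2 ≡ p1) ∨ (¬(p2 ≡ p2) ∧ (p1 ≡ (p1 ⊃ p1)))))) ∧ ((¬(p1 ⊃ p2) ⊃ ¬(p1 ≡ p2)) ⊃ (((p2 ⊃ p2) ⊃ p2) ⊃ (((p1 ∨ p2) ∧ p2) ∧ ((p2 ≡ p1) ⊃ p1)))) = 1/3 ∧ 1 = 1/3

1/3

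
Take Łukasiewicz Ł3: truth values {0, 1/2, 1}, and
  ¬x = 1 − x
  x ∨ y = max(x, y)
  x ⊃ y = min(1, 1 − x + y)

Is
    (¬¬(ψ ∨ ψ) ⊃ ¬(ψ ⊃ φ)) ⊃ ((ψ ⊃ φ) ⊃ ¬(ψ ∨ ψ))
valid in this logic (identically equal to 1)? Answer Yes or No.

φ = 0, ψ = 0 ↦ 1
φ = 0, ψ = 1/2 ↦ 1
φ = 0, ψ = 1 ↦ 1
φ = 1/2, ψ = 0 ↦ 1
φ = 1/2, ψ = 1/2 ↦ 1
φ = 1/2, ψ = 1 ↦ 1
φ = 1, ψ = 0 ↦ 1
φ = 1, ψ = 1/2 ↦ 1
φ = 1, ψ = 1 ↦ 1
Every assignment gives a value ≥ 1.

Yes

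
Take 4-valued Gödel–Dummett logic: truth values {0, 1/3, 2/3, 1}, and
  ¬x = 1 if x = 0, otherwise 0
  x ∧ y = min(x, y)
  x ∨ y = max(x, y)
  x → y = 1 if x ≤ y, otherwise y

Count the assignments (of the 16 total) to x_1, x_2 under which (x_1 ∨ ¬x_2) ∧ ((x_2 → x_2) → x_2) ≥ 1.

1

x_1 = 0, x_2 = 0 ↦ 0  <
x_1 = 0, x_2 = 1/3 ↦ 0  <
x_1 = 0, x_2 = 2/3 ↦ 0  <
x_1 = 0, x_2 = 1 ↦ 0  <
x_1 = 1/3, x_2 = 0 ↦ 0  <
x_1 = 1/3, x_2 = 1/3 ↦ 1/3  <
x_1 = 1/3, x_2 = 2/3 ↦ 1/3  <
x_1 = 1/3, x_2 = 1 ↦ 1/3  <
x_1 = 2/3, x_2 = 0 ↦ 0  <
x_1 = 2/3, x_2 = 1/3 ↦ 1/3  <
x_1 = 2/3, x_2 = 2/3 ↦ 2/3  <
x_1 = 2/3, x_2 = 1 ↦ 2/3  <
x_1 = 1, x_2 = 0 ↦ 0  <
x_1 = 1, x_2 = 1/3 ↦ 1/3  <
x_1 = 1, x_2 = 2/3 ↦ 2/3  <
x_1 = 1, x_2 = 1 ↦ 1  ≥
So 1 of the 16 assignments meets the threshold.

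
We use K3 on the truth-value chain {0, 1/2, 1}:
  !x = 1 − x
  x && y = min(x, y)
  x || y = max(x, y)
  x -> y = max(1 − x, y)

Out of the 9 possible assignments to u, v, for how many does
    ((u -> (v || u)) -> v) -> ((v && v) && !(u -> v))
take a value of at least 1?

u = 0, v = 0 ↦ 1  ≥
u = 0, v = 1/2 ↦ 1/2  <
u = 0, v = 1 ↦ 0  <
u = 1/2, v = 0 ↦ 1/2  <
u = 1/2, v = 1/2 ↦ 1/2  <
u = 1/2, v = 1 ↦ 0  <
u = 1, v = 0 ↦ 1  ≥
u = 1, v = 1/2 ↦ 1/2  <
u = 1, v = 1 ↦ 0  <
So 2 of the 9 assignments meet the threshold.

2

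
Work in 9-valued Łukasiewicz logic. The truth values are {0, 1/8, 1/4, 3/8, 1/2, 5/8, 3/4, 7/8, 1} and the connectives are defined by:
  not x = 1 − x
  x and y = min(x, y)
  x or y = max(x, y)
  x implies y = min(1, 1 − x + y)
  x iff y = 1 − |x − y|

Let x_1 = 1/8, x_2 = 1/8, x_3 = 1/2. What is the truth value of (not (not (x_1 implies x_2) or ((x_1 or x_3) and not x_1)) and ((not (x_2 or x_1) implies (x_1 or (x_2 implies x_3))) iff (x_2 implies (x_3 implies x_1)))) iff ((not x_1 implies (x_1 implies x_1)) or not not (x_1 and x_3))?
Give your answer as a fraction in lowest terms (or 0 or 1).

1/2

x_1 implies x_2 = 1/8 implies 1/8 = 1
not (x_1 implies x_2) = not 1 = 0
x_1 or x_3 = 1/8 or 1/2 = 1/2
not x_1 = not 1/8 = 7/8
(x_1 or x_3) and not x_1 = 1/2 and 7/8 = 1/2
not (x_1 implies x_2) or ((x_1 or x_3) and not x_1) = 0 or 1/2 = 1/2
not (not (x_1 implies x_2) or ((x_1 or x_3) and not x_1)) = not 1/2 = 1/2
x_2 or x_1 = 1/8 or 1/8 = 1/8
not (x_2 or x_1) = not 1/8 = 7/8
x_2 implies x_3 = 1/8 implies 1/2 = 1
x_1 or (x_2 implies x_3) = 1/8 or 1 = 1
not (x_2 or x_1) implies (x_1 or (x_2 implies x_3)) = 7/8 implies 1 = 1
x_3 implies x_1 = 1/2 implies 1/8 = 5/8
x_2 implies (x_3 implies x_1) = 1/8 implies 5/8 = 1
(not (x_2 or x_1) implies (x_1 or (x_2 implies x_3))) iff (x_2 implies (x_3 implies x_1)) = 1 iff 1 = 1
not (not (x_1 implies x_2) or ((x_1 or x_3) and not x_1)) and ((not (x_2 or x_1) implies (x_1 or (x_2 implies x_3))) iff (x_2 implies (x_3 implies x_1))) = 1/2 and 1 = 1/2
not x_1 = not 1/8 = 7/8
x_1 implies x_1 = 1/8 implies 1/8 = 1
not x_1 implies (x_1 implies x_1) = 7/8 implies 1 = 1
x_1 and x_3 = 1/8 and 1/2 = 1/8
not (x_1 and x_3) = not 1/8 = 7/8
not not (x_1 and x_3) = not 7/8 = 1/8
(not x_1 implies (x_1 implies x_1)) or not not (x_1 and x_3) = 1 or 1/8 = 1
(not (not (x_1 implies x_2) or ((x_1 or x_3) and not x_1)) and ((not (x_2 or x_1) implies (x_1 or (x_2 implies x_3))) iff (x_2 implies (x_3 implies x_1)))) iff ((not x_1 implies (x_1 implies x_1)) or not not (x_1 and x_3)) = 1/2 iff 1 = 1/2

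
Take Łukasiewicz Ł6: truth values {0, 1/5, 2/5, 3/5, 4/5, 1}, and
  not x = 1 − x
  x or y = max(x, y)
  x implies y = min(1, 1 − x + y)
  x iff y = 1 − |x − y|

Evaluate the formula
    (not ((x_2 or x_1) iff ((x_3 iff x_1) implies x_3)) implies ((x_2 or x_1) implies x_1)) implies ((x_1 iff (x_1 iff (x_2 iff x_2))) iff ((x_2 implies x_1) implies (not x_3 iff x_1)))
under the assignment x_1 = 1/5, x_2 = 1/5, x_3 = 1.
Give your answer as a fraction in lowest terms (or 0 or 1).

x_2 or x_1 = 1/5 or 1/5 = 1/5
x_3 iff x_1 = 1 iff 1/5 = 1/5
(x_3 iff x_1) implies x_3 = 1/5 implies 1 = 1
(x_2 or x_1) iff ((x_3 iff x_1) implies x_3) = 1/5 iff 1 = 1/5
not ((x_2 or x_1) iff ((x_3 iff x_1) implies x_3)) = not 1/5 = 4/5
x_2 or x_1 = 1/5 or 1/5 = 1/5
(x_2 or x_1) implies x_1 = 1/5 implies 1/5 = 1
not ((x_2 or x_1) iff ((x_3 iff x_1) implies x_3)) implies ((x_2 or x_1) implies x_1) = 4/5 implies 1 = 1
x_2 iff x_2 = 1/5 iff 1/5 = 1
x_1 iff (x_2 iff x_2) = 1/5 iff 1 = 1/5
x_1 iff (x_1 iff (x_2 iff x_2)) = 1/5 iff 1/5 = 1
x_2 implies x_1 = 1/5 implies 1/5 = 1
not x_3 = not 1 = 0
not x_3 iff x_1 = 0 iff 1/5 = 4/5
(x_2 implies x_1) implies (not x_3 iff x_1) = 1 implies 4/5 = 4/5
(x_1 iff (x_1 iff (x_2 iff x_2))) iff ((x_2 implies x_1) implies (not x_3 iff x_1)) = 1 iff 4/5 = 4/5
(not ((x_2 or x_1) iff ((x_3 iff x_1) implies x_3)) implies ((x_2 or x_1) implies x_1)) implies ((x_1 iff (x_1 iff (x_2 iff x_2))) iff ((x_2 implies x_1) implies (not x_3 iff x_1))) = 1 implies 4/5 = 4/5

4/5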